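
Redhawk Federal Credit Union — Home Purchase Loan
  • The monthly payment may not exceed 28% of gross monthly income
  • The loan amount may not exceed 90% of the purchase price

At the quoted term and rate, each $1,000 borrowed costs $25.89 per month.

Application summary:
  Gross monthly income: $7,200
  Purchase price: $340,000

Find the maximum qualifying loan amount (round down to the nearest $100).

Payment cap: 28% × $7,200 = $2,016/month.
At $25.89 per $1,000, that supports 2,016/25.89 × 1,000 ≈ $77,867 → $77,800.
LTV cap: 90% × $340,000 = $306,000 → $306,000.
Binding constraint: payment-to-income.

$77,800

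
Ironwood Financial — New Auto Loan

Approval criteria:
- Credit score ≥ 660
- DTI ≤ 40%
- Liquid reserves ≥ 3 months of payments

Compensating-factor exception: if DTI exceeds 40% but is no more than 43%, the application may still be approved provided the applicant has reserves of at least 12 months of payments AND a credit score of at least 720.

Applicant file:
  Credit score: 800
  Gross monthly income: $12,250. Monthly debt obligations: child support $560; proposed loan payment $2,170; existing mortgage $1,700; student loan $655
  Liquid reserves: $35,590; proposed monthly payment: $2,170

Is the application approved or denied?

Credit score 800 ≥ 660 (meets base)
Total debts = (560 + 2,170 + 1,700 + 655) = 5,085. DTI: 5,085 ÷ 12,250 = 41.5%, over the 40% base limit.
Liquid reserves cover 35,590/2,170 = 16.4 months — ≥ 3 required
41.5% falls in the override range (40%–43%), so the compensating-factor test applies.
Override check — reserves: 16.4 mo (ok); score: 800 (ok).
Both override conditions satisfied; DTI exception granted.

Approved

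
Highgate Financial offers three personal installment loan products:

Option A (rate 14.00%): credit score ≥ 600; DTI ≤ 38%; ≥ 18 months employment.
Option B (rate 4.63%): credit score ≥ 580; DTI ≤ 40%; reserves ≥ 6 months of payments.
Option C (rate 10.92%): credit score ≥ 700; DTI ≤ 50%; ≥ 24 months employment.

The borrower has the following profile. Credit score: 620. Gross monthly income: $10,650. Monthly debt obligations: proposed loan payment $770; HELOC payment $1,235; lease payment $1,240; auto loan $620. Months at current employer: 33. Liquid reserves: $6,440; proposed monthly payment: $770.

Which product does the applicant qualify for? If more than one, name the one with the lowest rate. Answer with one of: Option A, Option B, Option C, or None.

Total debts = (770 + 1,235 + 1,240 + 620) = 3,865; DTI = 3,865/10,650 = 36.3%.
Reserves = 6,440/770 = 8.4 months.
Option A: score 620 ≥ 600; DTI 36.3% ≤ 38%; employment 33 ≥ 18 mo → qualifies.
Option B: score 620 ≥ 580; DTI 36.3% ≤ 40%; reserves 8.4 ≥ 6 mo → qualifies.
Option C: score 620 < 700; DTI 36.3% ≤ 50%; employment 33 ≥ 24 mo → does not qualify.
Qualifying: Option A, Option B. Lowest rate is 4.63% → Option B.

Option B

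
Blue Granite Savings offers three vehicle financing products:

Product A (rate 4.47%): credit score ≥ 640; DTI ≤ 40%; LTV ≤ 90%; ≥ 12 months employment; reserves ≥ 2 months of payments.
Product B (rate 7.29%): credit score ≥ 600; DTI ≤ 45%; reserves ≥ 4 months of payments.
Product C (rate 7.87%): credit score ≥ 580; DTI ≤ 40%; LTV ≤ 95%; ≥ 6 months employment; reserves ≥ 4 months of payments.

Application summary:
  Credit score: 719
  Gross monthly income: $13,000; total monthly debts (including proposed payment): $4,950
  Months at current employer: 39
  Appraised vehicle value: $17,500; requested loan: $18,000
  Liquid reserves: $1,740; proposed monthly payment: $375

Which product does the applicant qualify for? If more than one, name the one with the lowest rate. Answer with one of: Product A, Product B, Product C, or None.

DTI = 4,950/13,000 = 38.1%.
LTV = 18,000/17,500 = 102.9%.
Reserves = 1,740/375 = 4.6 months.
Product A: score 719 ≥ 640; DTI 38.1% ≤ 40%; LTV 102.9% > 90%; employment 39 ≥ 12 mo; reserves 4.6 ≥ 2 mo → does not qualify.
Product B: score 719 ≥ 600; DTI 38.1% ≤ 45%; reserves 4.6 ≥ 4 mo → qualifies.
Product C: score 719 ≥ 580; DTI 38.1% ≤ 40%; LTV 102.9% > 95%; employment 39 ≥ 6 mo; reserves 4.6 ≥ 4 mo → does not qualify.

Product B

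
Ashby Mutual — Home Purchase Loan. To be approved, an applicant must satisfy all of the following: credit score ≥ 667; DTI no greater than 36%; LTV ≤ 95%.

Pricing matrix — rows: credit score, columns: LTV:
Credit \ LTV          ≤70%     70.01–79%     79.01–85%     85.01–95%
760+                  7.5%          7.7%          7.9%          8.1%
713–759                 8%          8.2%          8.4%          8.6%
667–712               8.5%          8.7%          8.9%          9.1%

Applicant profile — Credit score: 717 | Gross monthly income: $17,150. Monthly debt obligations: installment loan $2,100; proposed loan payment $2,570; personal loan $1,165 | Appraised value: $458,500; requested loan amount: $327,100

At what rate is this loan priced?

8.2%

Credit score 717 ≥ 667; Total monthly debts = (2,100 + 2,570 + 1,165) = 5,835. DTI: 5,835 ÷ 17,150 = 34%, within the 36% cap
Loan-to-value = 327,100/458,500 = 71.3% — pass (95% max)
Credit 717 → row 713–759; LTV 71.3% → column 70.01–79%. Grid cell → 8.2%.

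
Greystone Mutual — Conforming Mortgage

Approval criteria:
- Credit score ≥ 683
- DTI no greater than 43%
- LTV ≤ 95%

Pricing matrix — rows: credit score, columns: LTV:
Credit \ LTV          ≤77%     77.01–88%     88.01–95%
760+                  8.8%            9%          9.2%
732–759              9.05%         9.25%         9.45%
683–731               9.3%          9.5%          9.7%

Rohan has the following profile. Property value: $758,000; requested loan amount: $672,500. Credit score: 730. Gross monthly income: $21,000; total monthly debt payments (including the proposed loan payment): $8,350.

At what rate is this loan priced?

9.7%

Credit score 730 ≥ 683; DTI = 8,350/21,000 = 39.8% ≤ 43%
LTV: 672,500 ÷ 758,000 = 88.7%, within 95% cap
Row: 730 falls in 683–731. Column: 88.7% falls in 88.01–95%. Rate = 9.7%.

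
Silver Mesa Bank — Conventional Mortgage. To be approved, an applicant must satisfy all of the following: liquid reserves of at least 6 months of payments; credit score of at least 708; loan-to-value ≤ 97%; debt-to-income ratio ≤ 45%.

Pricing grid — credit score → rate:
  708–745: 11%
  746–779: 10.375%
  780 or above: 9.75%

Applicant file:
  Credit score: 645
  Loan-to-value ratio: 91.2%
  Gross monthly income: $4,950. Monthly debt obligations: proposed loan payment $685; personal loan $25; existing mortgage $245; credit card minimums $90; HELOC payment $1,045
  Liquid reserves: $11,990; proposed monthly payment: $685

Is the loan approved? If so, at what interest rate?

Denied

Credit score 645 < 708 (below minimum)
Total monthly debts = (685 + 25 + 245 + 90 + 1,045) = 2,090. DTI: 2,090 ÷ 4,950 = 42.2%, within the 45% cap
LTV 91.2% — within 97%
Reserves = 11,990/685 = 17.5 months ≥ 6
Not all requirements met → denied.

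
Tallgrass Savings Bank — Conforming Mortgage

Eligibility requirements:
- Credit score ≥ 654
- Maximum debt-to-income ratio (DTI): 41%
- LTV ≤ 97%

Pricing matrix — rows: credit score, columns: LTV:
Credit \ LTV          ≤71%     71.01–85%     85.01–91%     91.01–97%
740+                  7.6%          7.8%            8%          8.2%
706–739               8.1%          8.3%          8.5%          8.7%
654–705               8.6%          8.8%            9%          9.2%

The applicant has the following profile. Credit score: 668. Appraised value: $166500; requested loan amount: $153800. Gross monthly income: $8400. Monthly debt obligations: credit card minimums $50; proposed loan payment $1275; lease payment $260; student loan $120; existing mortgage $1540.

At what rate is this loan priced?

Credit score 668 ≥ 654; Total monthly debts = (50 + 1,275 + 260 + 120 + 1,540) = 3,245. DTI: 3,245 ÷ 8,400 = 38.6%, within the 41% cap
LTV: 153,800 ÷ 166,500 = 92.4%, within 97% cap
Score 668 is in the 654–705 band; LTV 92.4% is in the 91.01–97% band → 9.2%.

9.2%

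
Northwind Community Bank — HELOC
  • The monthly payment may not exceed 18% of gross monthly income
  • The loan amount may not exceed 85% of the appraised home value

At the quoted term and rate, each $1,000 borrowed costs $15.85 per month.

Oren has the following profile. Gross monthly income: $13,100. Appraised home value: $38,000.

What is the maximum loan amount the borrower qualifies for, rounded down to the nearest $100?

Payment cap: 18% × $13,100 = $2,358/month.
At $15.85 per $1,000, that supports 2,358/15.85 × 1,000 ≈ $148,769 → $148,700.
LTV cap: 85% × $38,000 = $32,300 → $32,300.
Binding constraint: loan-to-value.

$32,300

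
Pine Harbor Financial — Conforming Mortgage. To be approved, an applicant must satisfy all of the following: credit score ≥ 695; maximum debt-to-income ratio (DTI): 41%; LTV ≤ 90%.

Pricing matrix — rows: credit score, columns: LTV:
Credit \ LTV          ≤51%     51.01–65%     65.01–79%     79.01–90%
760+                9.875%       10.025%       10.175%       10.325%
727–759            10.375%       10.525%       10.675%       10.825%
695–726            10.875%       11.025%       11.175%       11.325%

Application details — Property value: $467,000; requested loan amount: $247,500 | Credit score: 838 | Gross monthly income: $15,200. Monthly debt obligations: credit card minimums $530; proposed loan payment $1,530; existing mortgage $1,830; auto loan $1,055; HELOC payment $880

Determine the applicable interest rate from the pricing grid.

10.025%

Credit score 838 ≥ 695; Total monthly debts = (530 + 1,530 + 1,830 + 1,055 + 880) = 5,825. DTI: 5,825 ÷ 15,200 = 38.3%, within the 41% cap
Loan-to-value = 247,500/467,000 = 53% — pass (90% max)
Credit 838 → row 760+; LTV 53% → column 51.01–65%. Grid cell → 10.025%.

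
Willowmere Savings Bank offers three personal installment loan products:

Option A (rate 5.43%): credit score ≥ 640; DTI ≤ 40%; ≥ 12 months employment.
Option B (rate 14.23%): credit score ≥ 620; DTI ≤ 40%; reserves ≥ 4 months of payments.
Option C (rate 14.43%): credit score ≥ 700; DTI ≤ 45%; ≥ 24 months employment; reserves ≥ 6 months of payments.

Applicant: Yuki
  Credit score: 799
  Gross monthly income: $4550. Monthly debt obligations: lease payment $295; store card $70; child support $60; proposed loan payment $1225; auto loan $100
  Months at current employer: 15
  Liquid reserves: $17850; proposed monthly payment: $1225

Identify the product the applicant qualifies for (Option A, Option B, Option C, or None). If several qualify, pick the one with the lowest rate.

Total debts = (295 + 70 + 60 + 1,225 + 100) = 1,750; DTI = 1,750/4,550 = 38.5%.
Reserves = 17,850/1,225 = 14.6 months.
Option A: score 799 ≥ 640; DTI 38.5% ≤ 40%; employment 15 ≥ 12 mo → qualifies.
Option B: score 799 ≥ 620; DTI 38.5% ≤ 40%; reserves 14.6 ≥ 4 mo → qualifies.
Option C: score 799 ≥ 700; DTI 38.5% ≤ 45%; employment 15 < 24 mo; reserves 14.6 ≥ 6 mo → does not qualify.
Qualifying: Option A, Option B. Lowest rate is 5.43% → Option A.

Option A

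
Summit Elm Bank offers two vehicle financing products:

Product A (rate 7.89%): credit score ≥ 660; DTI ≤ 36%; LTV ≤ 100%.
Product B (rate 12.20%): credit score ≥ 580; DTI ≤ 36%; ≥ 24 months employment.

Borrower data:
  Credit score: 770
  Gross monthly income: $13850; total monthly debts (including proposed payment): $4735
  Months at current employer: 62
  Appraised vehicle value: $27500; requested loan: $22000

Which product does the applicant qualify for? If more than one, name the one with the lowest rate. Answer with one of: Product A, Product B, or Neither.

Product A

DTI = 4,735/13,850 = 34.2%.
LTV = 22,000/27,500 = 80%.
Product A: score 770 ≥ 660; DTI 34.2% ≤ 36%; LTV 80% ≤ 100% → qualifies.
Product B: score 770 ≥ 580; DTI 34.2% ≤ 36%; employment 62 ≥ 24 mo → qualifies.
Qualifying: Product A, Product B. Lowest rate is 7.89% → Product A.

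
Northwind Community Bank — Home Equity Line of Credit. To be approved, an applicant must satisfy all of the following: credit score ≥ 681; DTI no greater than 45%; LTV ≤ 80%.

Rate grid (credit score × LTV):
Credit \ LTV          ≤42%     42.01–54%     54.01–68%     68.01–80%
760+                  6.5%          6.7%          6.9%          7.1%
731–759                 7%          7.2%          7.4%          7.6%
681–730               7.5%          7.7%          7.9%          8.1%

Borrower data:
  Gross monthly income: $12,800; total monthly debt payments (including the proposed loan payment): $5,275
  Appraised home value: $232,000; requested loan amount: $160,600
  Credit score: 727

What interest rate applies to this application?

8.1%

Credit score 727 ≥ 681; Debt-to-income = 5,275/12,800 = 41.2% — meets 45% limit
Loan-to-value = 160,600/232,000 = 69.2% — pass (80% max)
Score 727 is in the 681–730 band; LTV 69.2% is in the 68.01–80% band → 8.1%.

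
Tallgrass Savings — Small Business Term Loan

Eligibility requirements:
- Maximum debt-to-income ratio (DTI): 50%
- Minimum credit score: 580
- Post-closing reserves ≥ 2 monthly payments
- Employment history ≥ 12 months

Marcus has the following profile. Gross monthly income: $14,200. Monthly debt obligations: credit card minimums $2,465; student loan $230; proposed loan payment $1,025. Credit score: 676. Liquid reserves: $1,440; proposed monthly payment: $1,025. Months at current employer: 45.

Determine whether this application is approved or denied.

Denied

Total monthly debts = (2,465 + 230 + 1,025) = 3,720. DTI: 3,720 ÷ 14,200 = 26.2%, within the 50% cap
Credit score 676 ≥ 580 (meets)
Liquid reserves cover 1,440/1,025 = 1.4 months — < 2 required
Employment 45 ≥ 12 months
Fails on reserves.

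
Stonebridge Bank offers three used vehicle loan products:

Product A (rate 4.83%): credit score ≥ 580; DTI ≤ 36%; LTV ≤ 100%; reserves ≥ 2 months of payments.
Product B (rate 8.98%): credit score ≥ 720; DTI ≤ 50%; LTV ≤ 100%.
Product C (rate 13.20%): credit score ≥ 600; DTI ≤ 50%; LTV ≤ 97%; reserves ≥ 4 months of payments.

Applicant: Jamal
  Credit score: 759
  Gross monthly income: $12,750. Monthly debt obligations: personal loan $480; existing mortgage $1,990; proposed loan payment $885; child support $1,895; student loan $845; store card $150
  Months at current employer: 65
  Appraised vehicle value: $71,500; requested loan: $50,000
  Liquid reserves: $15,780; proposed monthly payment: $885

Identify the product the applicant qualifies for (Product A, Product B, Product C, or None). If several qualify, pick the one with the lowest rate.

Total debts = (480 + 1,990 + 885 + 1,895 + 845 + 150) = 6,245; DTI = 6,245/12,750 = 49%.
LTV = 50,000/71,500 = 69.9%.
Reserves = 15,780/885 = 17.8 months.
Product A: score 759 ≥ 580; DTI 49% > 36%; LTV 69.9% ≤ 100%; reserves 17.8 ≥ 2 mo → does not qualify.
Product B: score 759 ≥ 720; DTI 49% ≤ 50%; LTV 69.9% ≤ 100% → qualifies.
Product C: score 759 ≥ 600; DTI 49% ≤ 50%; LTV 69.9% ≤ 97%; reserves 17.8 ≥ 4 mo → qualifies.
Qualifying: Product B, Product C. Lowest rate is 8.98% → Product B.

Product B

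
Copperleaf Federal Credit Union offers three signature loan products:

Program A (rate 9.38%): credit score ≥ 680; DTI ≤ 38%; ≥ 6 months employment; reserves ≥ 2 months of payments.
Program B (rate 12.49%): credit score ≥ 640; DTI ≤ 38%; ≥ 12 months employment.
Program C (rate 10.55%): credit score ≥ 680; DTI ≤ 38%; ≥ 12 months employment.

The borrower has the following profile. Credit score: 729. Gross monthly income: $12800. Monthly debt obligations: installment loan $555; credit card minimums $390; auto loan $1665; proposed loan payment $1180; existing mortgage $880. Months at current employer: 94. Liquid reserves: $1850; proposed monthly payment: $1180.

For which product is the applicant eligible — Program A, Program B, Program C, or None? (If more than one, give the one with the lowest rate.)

Total debts = (555 + 390 + 1,665 + 1,180 + 880) = 4,670; DTI = 4,670/12,800 = 36.5%.
Reserves = 1,850/1,180 = 1.6 months.
Program A: score 729 ≥ 680; DTI 36.5% ≤ 38%; employment 94 ≥ 6 mo; reserves 1.6 < 2 mo → does not qualify.
Program B: score 729 ≥ 640; DTI 36.5% ≤ 38%; employment 94 ≥ 12 mo → qualifies.
Program C: score 729 ≥ 680; DTI 36.5% ≤ 38%; employment 94 ≥ 12 mo → qualifies.
Qualifying: Program B, Program C. Lowest rate is 10.55% → Program C.

Program C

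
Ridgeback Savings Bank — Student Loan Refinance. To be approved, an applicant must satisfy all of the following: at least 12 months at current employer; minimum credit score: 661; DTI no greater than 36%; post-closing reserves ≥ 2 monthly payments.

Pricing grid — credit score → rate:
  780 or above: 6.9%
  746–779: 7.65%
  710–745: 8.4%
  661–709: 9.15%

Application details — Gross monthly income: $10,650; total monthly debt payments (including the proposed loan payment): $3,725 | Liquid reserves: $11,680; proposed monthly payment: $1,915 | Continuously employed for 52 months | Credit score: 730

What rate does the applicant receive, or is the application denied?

Credit score 730 ≥ 661 (meets minimum)
Liquid reserves cover 11,680/1,915 = 6.1 months — ≥ 2 required
DTI = 3,725/10,650 = 35% ≤ 36%
Employment 52 ≥ 12 months
All requirements met. Score 730 falls in the 710–745 tier → 8.4%.

Approved at 8.4%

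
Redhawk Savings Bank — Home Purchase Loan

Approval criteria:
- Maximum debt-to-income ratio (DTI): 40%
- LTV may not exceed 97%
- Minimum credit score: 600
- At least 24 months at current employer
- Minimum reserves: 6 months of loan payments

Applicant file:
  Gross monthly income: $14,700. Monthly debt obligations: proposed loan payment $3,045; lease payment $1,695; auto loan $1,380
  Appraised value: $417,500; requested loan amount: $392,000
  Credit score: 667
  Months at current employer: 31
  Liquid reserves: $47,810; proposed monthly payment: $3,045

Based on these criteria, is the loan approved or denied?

Total monthly debts = (3,045 + 1,695 + 1,380) = 6,120. Debt-to-income = 6,120/14,700 = 41.6% — over 40% limit
Loan-to-value = 392,000/417,500 = 93.9% — pass (97% max)
Credit score 667 ≥ 600 (meets)
Employment 31 ≥ 24 months
Reserves = 47,810/3,045 = 15.7 months ≥ 6
Fails on DTI.

Denied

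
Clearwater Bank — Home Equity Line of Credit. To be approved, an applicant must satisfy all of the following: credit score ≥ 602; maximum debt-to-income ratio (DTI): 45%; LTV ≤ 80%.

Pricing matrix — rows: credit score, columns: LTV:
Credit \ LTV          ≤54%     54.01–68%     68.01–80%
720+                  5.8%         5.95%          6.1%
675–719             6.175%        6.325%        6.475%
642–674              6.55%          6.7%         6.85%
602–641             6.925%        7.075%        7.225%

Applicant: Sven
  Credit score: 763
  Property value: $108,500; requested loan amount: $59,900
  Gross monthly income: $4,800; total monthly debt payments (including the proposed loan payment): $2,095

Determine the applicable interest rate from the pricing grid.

Credit score 763 ≥ 602; DTI = 2,095/4,800 = 43.6% ≤ 45%
Loan-to-value = 59,900/108,500 = 55.2% — pass (80% max)
Credit 763 → row 720+; LTV 55.2% → column 54.01–68%. Grid cell → 5.95%.

5.95%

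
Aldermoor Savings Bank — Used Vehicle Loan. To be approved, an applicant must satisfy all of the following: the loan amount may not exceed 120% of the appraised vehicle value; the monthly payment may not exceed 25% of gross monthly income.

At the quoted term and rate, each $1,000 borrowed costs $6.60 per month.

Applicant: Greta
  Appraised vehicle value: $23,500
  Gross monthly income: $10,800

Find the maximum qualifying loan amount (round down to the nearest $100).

$28,200

Payment cap: 25% × $10,800 = $2,700/month.
At $6.60 per $1,000, that supports 2,700/6.60 × 1,000 ≈ $409,090 → $409,000.
LTV cap: 120% × $23,500 = $28,200 → $28,200.
Binding constraint: loan-to-value.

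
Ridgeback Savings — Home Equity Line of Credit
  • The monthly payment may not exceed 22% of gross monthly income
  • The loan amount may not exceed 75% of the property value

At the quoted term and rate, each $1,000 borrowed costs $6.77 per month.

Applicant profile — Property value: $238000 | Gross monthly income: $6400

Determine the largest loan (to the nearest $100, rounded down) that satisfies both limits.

$178,500

Payment cap: 22% × $6,400 = $1,408/month.
At $6.77 per $1,000, that supports 1,408/6.77 × 1,000 ≈ $207,976 → $207,900.
LTV cap: 75% × $238,000 = $178,500 → $178,500.
Binding constraint: loan-to-value.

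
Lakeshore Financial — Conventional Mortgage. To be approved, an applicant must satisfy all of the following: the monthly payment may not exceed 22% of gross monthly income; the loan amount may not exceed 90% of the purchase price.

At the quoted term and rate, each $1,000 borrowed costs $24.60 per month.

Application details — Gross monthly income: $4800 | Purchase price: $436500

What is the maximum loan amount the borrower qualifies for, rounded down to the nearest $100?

Payment cap: 22% × $4,800 = $1,056/month.
At $24.60 per $1,000, that supports 1,056/24.60 × 1,000 ≈ $42,926 → $42,900.
LTV cap: 90% × $436,500 = $392,850 → $392,800.
Binding constraint: payment-to-income.

$42,900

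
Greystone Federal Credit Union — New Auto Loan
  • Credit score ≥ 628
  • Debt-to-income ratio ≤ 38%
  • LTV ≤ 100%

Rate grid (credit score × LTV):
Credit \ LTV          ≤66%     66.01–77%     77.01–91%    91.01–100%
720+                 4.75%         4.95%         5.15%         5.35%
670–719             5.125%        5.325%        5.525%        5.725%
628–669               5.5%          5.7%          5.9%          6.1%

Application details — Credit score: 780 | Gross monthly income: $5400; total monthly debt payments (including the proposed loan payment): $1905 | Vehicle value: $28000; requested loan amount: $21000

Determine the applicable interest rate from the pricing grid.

Credit score 780 ≥ 628; Debt-to-income = 1,905/5,400 = 35.3% — meets 38% limit
LTV: 21,000 ÷ 28,000 = 75%, within 100% cap
Score 780 is in the 720+ band; LTV 75% is in the 66.01–77% band → 4.95%.

4.95%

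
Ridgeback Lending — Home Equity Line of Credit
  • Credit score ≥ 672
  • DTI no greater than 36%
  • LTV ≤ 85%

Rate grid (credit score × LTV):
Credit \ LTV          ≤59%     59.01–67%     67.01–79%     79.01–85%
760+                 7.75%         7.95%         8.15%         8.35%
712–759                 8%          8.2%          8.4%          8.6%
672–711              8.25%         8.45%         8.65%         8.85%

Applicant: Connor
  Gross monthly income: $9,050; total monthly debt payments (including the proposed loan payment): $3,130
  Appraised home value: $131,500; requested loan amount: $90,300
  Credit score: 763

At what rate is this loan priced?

8.15%

Credit score 763 ≥ 672; DTI: 3,130 ÷ 9,050 = 34.6%, within the 36% cap
LTV = 90,300/131,500 = 68.7% ≤ 85%
Score 763 is in the 760+ band; LTV 68.7% is in the 67.01–79% band → 8.15%.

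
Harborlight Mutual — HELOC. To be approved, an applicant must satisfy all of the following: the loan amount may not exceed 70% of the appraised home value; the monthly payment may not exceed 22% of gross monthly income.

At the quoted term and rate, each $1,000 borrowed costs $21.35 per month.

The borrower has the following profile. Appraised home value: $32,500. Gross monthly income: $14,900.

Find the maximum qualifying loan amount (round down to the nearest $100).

Payment cap: 22% × $14,900 = $3,278/month.
At $21.35 per $1,000, that supports 3,278/21.35 × 1,000 ≈ $153,536 → $153,500.
LTV cap: 70% × $32,500 = $22,750 → $22,700.
Binding constraint: loan-to-value.

$22,700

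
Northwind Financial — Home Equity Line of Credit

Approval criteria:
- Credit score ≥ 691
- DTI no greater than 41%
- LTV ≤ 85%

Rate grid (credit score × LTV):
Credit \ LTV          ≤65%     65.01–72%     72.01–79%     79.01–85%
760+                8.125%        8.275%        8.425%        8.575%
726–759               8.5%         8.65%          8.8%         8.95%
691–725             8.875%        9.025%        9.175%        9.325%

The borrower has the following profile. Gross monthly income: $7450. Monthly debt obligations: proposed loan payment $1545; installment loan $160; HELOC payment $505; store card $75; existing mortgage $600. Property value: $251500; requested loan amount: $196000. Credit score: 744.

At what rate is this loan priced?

8.8%

Credit score 744 ≥ 691; Total monthly debts = (1,545 + 160 + 505 + 75 + 600) = 2,885. Debt-to-income = 2,885/7,450 = 38.7% — meets 41% limit
LTV: 196,000 ÷ 251,500 = 77.9%, within 85% cap
Score 744 is in the 726–759 band; LTV 77.9% is in the 72.01–79% band → 8.8%.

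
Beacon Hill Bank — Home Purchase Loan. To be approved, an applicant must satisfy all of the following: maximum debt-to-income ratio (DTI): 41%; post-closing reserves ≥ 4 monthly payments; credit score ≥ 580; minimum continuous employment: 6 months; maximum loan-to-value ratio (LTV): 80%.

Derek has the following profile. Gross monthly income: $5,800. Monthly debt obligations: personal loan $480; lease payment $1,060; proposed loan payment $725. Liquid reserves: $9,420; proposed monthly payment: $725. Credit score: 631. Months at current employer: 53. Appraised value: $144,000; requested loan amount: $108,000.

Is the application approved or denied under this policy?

Approved

Total monthly debts = (480 + 1,060 + 725) = 2,265. DTI = 2,265/5,800 = 39.1% ≤ 41%
Reserves: 9,420 ÷ 725 = 13.0 months (meets 4-month minimum)
Credit score 631 ≥ 580 (meets)
Employment 53 ≥ 6 months
Loan-to-value = 108,000/144,000 = 75% — pass (80% max)
All criteria satisfied.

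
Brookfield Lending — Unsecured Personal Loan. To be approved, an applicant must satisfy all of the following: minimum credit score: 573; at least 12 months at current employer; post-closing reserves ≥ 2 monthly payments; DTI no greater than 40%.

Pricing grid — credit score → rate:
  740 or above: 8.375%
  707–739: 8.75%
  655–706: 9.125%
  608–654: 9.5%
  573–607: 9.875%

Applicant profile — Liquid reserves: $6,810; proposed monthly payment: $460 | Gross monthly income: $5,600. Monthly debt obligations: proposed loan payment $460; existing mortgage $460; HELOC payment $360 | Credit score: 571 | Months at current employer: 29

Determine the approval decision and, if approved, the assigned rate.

Credit score 571 < 573 (below minimum)
Employment 29 ≥ 12 months
Liquid reserves cover 6,810/460 = 14.8 months — ≥ 2 required
Total monthly debts = (460 + 460 + 360) = 1,280. DTI = 1,280/5,600 = 22.9% ≤ 40%
Not all requirements met → denied.

Denied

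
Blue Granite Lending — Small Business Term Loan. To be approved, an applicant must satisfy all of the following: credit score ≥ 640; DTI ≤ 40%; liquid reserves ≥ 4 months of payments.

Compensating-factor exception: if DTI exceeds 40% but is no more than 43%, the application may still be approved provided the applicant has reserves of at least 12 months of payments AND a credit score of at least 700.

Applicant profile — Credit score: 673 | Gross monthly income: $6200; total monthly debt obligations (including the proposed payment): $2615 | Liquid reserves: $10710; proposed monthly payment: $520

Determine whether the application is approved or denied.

Credit score 673 ≥ 640 (meets base)
DTI = 2,615/6,200 = 42.2% > 40% — standard DTI limit exceeded.
Liquid reserves cover 10,710/520 = 20.6 months — ≥ 4 required
DTI 42.2% is within the 40%–43% exception band; checking compensating factors.
Override check — reserves: 20.6 mo (ok); score: 673 (below 700).
Override conditions not both satisfied; exception does not apply.

Denied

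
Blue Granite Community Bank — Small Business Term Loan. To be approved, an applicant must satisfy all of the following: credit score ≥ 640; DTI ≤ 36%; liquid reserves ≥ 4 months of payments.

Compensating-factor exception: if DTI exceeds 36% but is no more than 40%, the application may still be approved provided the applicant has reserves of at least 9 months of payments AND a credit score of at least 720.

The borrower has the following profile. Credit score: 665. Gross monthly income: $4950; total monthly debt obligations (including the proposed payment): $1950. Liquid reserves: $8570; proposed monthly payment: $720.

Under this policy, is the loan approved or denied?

Denied

Credit score 665 ≥ 640 (meets base)
DTI: 1,950 ÷ 4,950 = 39.4%, over the 36% base limit.
Liquid reserves cover 8,570/720 = 11.9 months — ≥ 4 required
DTI 39.4% is within the 36%–40% exception band; checking compensating factors.
Reserves 11.9 ≥ 9 months; credit score 665 < 720.
Override conditions not both satisfied; exception does not apply.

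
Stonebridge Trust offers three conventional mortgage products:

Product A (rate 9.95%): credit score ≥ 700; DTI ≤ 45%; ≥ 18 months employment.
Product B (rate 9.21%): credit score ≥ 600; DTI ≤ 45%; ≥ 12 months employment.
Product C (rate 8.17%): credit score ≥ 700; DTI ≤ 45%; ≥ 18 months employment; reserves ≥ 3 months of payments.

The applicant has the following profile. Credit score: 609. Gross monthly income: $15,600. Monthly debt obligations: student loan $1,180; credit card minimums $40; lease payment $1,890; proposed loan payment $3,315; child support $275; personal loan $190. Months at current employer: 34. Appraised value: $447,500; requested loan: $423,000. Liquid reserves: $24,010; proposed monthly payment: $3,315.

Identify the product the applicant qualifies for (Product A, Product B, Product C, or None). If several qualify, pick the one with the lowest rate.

Product B

Total debts = (1,180 + 40 + 1,890 + 3,315 + 275 + 190) = 6,890; DTI = 6,890/15,600 = 44.2%.
LTV = 423,000/447,500 = 94.5%.
Reserves = 24,010/3,315 = 7.2 months.
Product A: score 609 < 700; DTI 44.2% ≤ 45%; employment 34 ≥ 18 mo → does not qualify.
Product B: score 609 ≥ 600; DTI 44.2% ≤ 45%; employment 34 ≥ 12 mo → qualifies.
Product C: score 609 < 700; DTI 44.2% ≤ 45%; employment 34 ≥ 18 mo; reserves 7.2 ≥ 3 mo → does not qualify.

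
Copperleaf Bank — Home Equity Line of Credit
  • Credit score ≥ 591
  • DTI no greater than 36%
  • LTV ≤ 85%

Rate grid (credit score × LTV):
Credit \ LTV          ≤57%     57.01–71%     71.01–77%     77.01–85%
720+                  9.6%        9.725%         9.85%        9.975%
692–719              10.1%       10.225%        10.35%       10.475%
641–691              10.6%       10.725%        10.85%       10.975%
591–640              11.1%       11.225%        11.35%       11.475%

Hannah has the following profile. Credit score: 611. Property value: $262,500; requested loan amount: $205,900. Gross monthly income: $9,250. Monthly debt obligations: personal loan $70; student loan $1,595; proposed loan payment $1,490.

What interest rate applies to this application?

11.475%

Credit score 611 ≥ 591; Total monthly debts = (70 + 1,595 + 1,490) = 3,155. DTI: 3,155 ÷ 9,250 = 34.1%, within the 36% cap
LTV = 205,900/262,500 = 78.4% ≤ 85%
Credit 611 → row 591–640; LTV 78.4% → column 77.01–85%. Grid cell → 11.475%.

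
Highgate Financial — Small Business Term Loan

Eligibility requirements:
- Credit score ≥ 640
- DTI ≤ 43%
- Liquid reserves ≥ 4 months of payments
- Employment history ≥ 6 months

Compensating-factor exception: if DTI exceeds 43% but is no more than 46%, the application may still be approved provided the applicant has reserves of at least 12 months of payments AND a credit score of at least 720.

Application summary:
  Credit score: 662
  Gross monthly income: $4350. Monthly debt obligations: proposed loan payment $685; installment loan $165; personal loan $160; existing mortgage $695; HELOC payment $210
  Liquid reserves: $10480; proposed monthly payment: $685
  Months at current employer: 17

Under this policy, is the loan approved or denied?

Denied

Credit score 662 ≥ 640 (meets base)
Total debts = (685 + 165 + 160 + 695 + 210) = 1,915. DTI = 1,915/4,350 = 44% > 43% — standard DTI limit exceeded.
Liquid reserves cover 10,480/685 = 15.3 months — ≥ 4 required
Employment 17 ≥ 6 months
44% falls in the override range (43%–46%), so the compensating-factor test applies.
Reserves 15.3 ≥ 12 months; credit score 662 < 720.
Override conditions not both satisfied; exception does not apply.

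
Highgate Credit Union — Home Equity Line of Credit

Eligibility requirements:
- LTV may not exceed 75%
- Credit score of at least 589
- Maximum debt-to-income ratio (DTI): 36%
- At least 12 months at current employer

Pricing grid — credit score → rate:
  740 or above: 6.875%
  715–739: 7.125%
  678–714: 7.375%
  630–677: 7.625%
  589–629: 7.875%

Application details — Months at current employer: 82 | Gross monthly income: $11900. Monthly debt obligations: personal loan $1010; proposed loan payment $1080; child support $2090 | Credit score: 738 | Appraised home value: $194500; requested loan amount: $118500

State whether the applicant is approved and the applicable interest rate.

Approved at 7.125%

Credit score 738 ≥ 589 (meets minimum)
Total monthly debts = (1,010 + 1,080 + 2,090) = 4,180. DTI = 4,180/11,900 = 35.1% ≤ 36%
Loan-to-value = 118,500/194,500 = 60.9% — pass (75% max)
Employment 82 ≥ 12 months
All requirements met. Score 738 falls in the 715–739 tier → 7.125%.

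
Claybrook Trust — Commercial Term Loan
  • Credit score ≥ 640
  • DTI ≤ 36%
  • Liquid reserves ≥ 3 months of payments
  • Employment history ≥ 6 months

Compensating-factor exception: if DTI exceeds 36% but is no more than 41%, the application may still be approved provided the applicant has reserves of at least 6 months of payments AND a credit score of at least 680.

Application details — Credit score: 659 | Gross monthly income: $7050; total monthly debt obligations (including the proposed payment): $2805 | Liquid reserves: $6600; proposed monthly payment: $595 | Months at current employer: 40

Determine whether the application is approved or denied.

Denied

Credit score 659 ≥ 640 (meets base)
DTI: 2,805 ÷ 7,050 = 39.8%, over the 36% base limit.
Liquid reserves cover 6,600/595 = 11.1 months — ≥ 3 required
Employment 40 ≥ 6 months
39.8% falls in the override range (36%–41%), so the compensating-factor test applies.
Override check — reserves: 11.1 mo (ok); score: 659 (below 680).
Compensating-factor requirement not fully met.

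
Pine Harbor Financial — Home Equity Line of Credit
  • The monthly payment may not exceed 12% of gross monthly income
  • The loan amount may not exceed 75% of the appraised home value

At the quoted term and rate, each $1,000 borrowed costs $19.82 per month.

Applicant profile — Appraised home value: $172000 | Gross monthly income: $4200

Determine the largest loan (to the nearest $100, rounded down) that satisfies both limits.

$25,400

Payment cap: 12% × $4,200 = $504/month.
At $19.82 per $1,000, that supports 504/19.82 × 1,000 ≈ $25,428 → $25,400.
LTV cap: 75% × $172,000 = $129,000 → $129,000.
Binding constraint: payment-to-income.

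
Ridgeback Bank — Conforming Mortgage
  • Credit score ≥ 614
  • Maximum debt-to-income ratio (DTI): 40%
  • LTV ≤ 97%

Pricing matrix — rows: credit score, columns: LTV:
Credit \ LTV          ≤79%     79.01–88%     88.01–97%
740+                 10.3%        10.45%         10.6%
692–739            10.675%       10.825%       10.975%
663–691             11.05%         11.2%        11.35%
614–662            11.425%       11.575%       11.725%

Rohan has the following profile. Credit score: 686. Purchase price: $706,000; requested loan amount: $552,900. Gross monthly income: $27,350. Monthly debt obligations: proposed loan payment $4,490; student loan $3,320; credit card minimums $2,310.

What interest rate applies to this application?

11.05%

Credit score 686 ≥ 614; Total monthly debts = (4,490 + 3,320 + 2,310) = 10,120. Debt-to-income = 10,120/27,350 = 37% — meets 40% limit
Loan-to-value = 552,900/706,000 = 78.3% — pass (97% max)
Credit 686 → row 663–691; LTV 78.3% → column ≤79%. Grid cell → 11.05%.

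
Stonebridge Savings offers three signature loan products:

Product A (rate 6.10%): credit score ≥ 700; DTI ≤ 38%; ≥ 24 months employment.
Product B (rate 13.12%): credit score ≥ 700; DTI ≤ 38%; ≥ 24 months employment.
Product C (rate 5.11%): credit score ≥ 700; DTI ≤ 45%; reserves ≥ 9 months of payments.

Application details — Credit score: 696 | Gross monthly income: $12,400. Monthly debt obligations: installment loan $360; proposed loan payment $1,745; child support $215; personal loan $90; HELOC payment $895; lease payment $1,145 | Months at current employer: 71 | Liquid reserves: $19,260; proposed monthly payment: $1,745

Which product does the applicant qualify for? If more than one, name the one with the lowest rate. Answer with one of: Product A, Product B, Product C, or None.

Total debts = (360 + 1,745 + 215 + 90 + 895 + 1,145) = 4,450; DTI = 4,450/12,400 = 35.9%.
Reserves = 19,260/1,745 = 11.0 months.
Product A: score 696 < 700; DTI 35.9% ≤ 38%; employment 71 ≥ 24 mo → does not qualify.
Product B: score 696 < 700; DTI 35.9% ≤ 38%; employment 71 ≥ 24 mo → does not qualify.
Product C: score 696 < 700; DTI 35.9% ≤ 45%; reserves 11.0 ≥ 9 mo → does not qualify.

None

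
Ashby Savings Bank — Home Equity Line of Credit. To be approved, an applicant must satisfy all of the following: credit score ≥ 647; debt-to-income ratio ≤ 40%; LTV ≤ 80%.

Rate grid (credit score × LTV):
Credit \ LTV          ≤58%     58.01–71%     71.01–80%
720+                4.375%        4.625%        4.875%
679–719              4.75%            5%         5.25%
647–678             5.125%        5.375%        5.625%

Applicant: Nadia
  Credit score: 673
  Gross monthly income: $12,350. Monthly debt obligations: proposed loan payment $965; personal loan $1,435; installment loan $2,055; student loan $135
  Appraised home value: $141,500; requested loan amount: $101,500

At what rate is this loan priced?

5.625%

Credit score 673 ≥ 647; Total monthly debts = (965 + 1,435 + 2,055 + 135) = 4,590. Debt-to-income = 4,590/12,350 = 37.2% — meets 40% limit
Loan-to-value = 101,500/141,500 = 71.7% — pass (80% max)
Credit 673 → row 647–678; LTV 71.7% → column 71.01–80%. Grid cell → 5.625%.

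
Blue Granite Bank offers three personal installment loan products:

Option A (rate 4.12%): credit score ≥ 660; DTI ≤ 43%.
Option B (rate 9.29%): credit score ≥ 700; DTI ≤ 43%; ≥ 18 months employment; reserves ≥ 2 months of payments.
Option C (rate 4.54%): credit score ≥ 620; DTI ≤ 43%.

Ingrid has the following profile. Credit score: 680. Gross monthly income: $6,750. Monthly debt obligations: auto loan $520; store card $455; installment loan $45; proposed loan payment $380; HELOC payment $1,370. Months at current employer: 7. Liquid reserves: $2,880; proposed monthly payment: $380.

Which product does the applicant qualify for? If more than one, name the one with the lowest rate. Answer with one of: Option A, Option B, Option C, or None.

Option A

Total debts = (520 + 455 + 45 + 380 + 1,370) = 2,770; DTI = 2,770/6,750 = 41%.
Reserves = 2,880/380 = 7.6 months.
Option A: score 680 ≥ 660; DTI 41% ≤ 43% → qualifies.
Option B: score 680 < 700; DTI 41% ≤ 43%; employment 7 < 18 mo; reserves 7.6 ≥ 2 mo → does not qualify.
Option C: score 680 ≥ 620; DTI 41% ≤ 43% → qualifies.
Qualifying: Option A, Option C. Lowest rate is 4.12% → Option A.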